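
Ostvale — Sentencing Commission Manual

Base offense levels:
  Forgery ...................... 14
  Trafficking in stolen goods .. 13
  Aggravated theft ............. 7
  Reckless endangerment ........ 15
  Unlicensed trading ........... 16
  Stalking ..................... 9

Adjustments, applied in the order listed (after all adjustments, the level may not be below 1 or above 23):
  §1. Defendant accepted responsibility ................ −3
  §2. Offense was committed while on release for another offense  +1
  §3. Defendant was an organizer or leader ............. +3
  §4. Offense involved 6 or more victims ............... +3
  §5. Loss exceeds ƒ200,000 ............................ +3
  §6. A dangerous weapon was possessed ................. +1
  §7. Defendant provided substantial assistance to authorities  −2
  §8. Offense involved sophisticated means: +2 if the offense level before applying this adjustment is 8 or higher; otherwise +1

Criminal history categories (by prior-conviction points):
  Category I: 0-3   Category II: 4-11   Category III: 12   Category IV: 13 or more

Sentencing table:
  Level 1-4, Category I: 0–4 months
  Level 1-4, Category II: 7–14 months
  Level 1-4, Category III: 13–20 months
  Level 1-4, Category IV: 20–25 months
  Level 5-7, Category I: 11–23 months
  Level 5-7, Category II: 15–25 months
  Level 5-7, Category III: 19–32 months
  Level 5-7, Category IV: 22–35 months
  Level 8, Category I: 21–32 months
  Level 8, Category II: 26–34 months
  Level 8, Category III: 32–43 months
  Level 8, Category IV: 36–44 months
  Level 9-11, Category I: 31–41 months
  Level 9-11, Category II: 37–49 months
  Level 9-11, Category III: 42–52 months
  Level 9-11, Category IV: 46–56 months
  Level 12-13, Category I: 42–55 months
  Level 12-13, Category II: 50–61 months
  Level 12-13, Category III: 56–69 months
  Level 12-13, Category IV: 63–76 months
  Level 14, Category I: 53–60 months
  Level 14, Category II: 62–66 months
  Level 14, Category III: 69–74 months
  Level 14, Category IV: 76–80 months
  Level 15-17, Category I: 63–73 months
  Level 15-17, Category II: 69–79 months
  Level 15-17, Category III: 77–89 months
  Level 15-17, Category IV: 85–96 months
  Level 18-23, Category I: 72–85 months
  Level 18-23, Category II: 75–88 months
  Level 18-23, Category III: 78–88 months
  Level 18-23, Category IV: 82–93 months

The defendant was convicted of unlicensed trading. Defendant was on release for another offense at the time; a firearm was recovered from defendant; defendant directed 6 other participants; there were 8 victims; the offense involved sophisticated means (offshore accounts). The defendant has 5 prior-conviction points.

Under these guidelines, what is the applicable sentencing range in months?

75-88 months

Base offense level for unlicensed trading: 16.
§2 applies: 16 + 1 = 17.
§3 applies: 17 + 3 = 20.
§4 applies: 20 + 3 = 23.
§5 does not apply.
§6 applies: 23 + 1 = 24.
§7 does not apply.
§8 applies (level before this adjustment is 24 ≥ 8, so +2): 24 + 2 = 26.
Level 26 exceeds the maximum of 23; capped at 23.
Final offense level: 23.
Criminal history: 5 prior points → Category II (4-11).
Level 23 falls in the 18-23 band.
Grid: Level 18-23 × Category II = 75-88 months.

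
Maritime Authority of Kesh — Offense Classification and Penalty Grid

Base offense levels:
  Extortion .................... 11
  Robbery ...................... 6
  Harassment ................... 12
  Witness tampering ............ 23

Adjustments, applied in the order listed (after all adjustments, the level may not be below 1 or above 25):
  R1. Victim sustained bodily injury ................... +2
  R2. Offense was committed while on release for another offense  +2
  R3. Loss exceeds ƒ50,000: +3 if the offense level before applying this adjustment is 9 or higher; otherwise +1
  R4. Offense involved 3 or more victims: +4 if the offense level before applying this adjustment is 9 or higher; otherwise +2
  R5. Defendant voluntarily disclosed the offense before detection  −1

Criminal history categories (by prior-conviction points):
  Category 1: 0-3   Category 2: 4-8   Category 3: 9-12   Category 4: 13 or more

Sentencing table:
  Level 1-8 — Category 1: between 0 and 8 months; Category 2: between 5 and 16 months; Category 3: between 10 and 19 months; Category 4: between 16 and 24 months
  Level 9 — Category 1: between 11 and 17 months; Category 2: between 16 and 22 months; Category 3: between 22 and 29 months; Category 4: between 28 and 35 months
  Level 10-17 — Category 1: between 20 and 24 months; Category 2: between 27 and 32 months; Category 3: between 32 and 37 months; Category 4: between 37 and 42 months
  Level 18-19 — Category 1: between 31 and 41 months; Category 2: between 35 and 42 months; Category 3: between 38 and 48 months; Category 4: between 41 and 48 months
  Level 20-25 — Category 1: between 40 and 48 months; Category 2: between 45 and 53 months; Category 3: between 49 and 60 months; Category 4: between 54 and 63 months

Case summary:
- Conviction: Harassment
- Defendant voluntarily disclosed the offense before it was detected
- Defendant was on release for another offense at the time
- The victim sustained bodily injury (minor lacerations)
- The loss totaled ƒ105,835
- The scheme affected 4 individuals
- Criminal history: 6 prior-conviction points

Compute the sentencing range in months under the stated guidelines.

45-53 months

Base offense level for harassment: 12.
R1 applies: 12 + 2 = 14.
R2 applies: 14 + 2 = 16.
R3 applies (level before this adjustment is 16 ≥ 9, so +3): 16 + 3 = 19.
R4 applies (level before this adjustment is 19 ≥ 9, so +4): 19 + 4 = 23.
R5 applies: 23 − 1 = 22.
Final offense level: 22.
Criminal history: 6 prior points → Category 2 (4-8).
Level 22 falls in the 20-25 band.
Grid: Level 20-25 × Category 2 = 45-53 months.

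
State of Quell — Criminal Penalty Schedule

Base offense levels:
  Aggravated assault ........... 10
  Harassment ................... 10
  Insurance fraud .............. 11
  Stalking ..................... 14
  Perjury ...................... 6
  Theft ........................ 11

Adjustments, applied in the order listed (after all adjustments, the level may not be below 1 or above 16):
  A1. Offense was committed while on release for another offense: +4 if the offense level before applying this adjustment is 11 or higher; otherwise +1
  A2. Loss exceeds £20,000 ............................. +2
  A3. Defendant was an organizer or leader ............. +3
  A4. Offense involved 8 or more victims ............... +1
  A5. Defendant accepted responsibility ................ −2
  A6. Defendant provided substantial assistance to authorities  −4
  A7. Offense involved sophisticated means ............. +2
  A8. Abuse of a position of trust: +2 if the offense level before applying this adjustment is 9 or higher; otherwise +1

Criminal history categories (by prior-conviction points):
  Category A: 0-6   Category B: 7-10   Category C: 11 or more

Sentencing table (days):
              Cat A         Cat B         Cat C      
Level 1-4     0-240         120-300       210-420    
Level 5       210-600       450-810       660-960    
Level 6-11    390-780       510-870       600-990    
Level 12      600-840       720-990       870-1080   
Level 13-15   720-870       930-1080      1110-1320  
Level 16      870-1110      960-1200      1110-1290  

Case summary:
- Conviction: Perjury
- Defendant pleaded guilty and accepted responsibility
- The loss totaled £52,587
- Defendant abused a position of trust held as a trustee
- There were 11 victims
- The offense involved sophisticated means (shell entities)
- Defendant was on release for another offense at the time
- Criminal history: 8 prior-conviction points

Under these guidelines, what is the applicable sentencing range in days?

Base offense level for perjury: 6.
A1 applies (level before this adjustment is 6 < 11, so +1): 6 + 1 = 7.
A2 applies: 7 + 2 = 9.
A4 applies: 9 + 1 = 10.
A5 applies: 10 − 2 = 8.
A6 does not apply.
A7 applies: 8 + 2 = 10.
A8 applies (level before this adjustment is 10 ≥ 9, so +2): 10 + 2 = 12.
Final offense level: 12.
Criminal history: 8 prior points → Category B (7-10).
Level 12 falls in the 12 band.
Grid: Level 12 × Category B = 720-990 days.

720-990 days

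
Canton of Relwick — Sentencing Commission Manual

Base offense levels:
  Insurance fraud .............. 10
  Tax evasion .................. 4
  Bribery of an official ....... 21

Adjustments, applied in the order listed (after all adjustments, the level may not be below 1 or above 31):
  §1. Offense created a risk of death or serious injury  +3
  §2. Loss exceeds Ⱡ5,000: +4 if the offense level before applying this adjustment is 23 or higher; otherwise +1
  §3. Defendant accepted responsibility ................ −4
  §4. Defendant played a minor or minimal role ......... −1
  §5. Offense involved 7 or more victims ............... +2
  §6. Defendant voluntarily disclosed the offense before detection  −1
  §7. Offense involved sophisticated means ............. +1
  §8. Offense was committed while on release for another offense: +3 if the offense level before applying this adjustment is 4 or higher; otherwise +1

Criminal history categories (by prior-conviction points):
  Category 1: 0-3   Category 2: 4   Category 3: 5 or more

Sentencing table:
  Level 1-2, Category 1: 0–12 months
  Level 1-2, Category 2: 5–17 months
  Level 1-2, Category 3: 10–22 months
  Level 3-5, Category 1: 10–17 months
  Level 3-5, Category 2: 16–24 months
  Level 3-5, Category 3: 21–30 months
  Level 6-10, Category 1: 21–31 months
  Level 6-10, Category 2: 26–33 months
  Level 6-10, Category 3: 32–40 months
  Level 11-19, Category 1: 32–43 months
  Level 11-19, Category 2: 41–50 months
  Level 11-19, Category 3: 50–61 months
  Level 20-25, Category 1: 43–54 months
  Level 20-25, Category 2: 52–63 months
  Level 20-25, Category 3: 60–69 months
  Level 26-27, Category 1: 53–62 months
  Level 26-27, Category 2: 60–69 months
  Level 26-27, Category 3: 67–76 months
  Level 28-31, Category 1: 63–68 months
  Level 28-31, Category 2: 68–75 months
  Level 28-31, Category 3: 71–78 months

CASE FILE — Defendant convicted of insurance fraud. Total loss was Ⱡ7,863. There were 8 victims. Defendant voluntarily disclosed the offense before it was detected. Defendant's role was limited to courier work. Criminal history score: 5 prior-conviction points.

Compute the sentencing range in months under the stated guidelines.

Base offense level for insurance fraud: 10.
§1 does not apply.
§2 applies (level before this adjustment is 10 < 23, so +1): 10 + 1 = 11.
§3 does not apply.
§4 applies: 11 − 1 = 10.
§5 applies: 10 + 2 = 12.
§6 applies: 12 − 1 = 11.
§7 does not apply.
Final offense level: 11.
Criminal history: 5 prior points → Category 3 (5+).
Level 11 falls in the 11-19 band.
Grid: Level 11-19 × Category 3 = 50-61 months.

50-61 months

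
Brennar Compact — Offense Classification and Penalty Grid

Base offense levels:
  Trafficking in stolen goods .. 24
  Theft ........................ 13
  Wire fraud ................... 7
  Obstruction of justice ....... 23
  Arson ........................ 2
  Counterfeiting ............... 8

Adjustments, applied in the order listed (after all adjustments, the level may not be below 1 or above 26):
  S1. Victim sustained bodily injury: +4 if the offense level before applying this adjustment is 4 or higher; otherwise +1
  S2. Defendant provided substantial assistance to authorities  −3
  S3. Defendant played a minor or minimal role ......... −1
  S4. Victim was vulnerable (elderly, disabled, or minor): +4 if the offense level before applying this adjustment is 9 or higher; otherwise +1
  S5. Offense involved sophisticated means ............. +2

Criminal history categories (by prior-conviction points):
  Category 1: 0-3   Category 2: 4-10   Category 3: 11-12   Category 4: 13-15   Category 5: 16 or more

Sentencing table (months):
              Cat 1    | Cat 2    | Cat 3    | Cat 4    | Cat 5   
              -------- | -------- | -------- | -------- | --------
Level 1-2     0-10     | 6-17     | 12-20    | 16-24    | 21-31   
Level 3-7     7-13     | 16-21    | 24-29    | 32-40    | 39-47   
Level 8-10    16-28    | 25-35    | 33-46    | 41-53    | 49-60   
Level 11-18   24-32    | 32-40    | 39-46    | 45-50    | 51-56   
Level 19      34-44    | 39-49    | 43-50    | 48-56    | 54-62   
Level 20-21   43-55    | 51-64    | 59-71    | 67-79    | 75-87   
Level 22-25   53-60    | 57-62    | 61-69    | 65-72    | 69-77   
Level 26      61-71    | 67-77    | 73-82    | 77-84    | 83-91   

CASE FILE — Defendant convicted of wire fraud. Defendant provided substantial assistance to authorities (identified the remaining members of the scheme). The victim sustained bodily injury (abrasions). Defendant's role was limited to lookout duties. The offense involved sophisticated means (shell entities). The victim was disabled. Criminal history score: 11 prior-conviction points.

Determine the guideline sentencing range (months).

Base offense level for wire fraud: 7.
S1 applies (level before this adjustment is 7 ≥ 4, so +4): 7 + 4 = 11.
S2 applies: 11 − 3 = 8.
S3 applies: 8 − 1 = 7.
S4 applies (level before this adjustment is 7 < 9, so +1): 7 + 1 = 8.
S5 applies: 8 + 2 = 10.
Final offense level: 10.
Criminal history: 11 prior points → Category 3 (11-12).
Level 10 falls in the 8-10 band.
Grid: Level 8-10 × Category 3 = 33-46 months.

33-46 months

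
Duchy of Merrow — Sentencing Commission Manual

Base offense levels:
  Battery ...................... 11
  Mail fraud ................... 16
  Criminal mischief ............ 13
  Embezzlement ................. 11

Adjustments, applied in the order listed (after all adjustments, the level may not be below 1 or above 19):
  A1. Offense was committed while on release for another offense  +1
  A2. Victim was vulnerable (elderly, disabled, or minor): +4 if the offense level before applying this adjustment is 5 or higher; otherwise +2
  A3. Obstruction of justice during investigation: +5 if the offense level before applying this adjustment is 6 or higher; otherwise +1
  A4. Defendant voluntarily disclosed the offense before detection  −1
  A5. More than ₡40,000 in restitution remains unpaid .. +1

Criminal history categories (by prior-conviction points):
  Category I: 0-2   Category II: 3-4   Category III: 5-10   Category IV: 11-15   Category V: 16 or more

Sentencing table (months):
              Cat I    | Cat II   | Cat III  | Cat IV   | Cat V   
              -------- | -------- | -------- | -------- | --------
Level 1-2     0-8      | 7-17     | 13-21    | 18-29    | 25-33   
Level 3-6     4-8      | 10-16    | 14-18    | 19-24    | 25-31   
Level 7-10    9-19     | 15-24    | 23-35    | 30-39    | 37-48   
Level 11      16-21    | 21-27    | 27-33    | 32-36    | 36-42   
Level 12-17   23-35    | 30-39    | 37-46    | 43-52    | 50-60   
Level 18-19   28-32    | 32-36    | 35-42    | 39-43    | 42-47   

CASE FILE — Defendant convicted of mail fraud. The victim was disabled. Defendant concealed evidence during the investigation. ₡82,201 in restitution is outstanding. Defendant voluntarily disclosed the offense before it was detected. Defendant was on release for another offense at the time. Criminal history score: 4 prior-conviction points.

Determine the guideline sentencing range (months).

32-36 months

Base offense level for mail fraud: 16.
A1 applies: 16 + 1 = 17.
A2 applies (level before this adjustment is 17 ≥ 5, so +4): 17 + 4 = 21.
A3 applies (level before this adjustment is 21 ≥ 6, so +5): 21 + 5 = 26.
A4 applies: 26 − 1 = 25.
A5 applies: 25 + 1 = 26.
Level 26 exceeds the maximum of 19; capped at 19.
Final offense level: 19.
Criminal history: 4 prior points → Category II (3-4).
Level 19 falls in the 18-19 band.
Grid: Level 18-19 × Category II = 32-36 months.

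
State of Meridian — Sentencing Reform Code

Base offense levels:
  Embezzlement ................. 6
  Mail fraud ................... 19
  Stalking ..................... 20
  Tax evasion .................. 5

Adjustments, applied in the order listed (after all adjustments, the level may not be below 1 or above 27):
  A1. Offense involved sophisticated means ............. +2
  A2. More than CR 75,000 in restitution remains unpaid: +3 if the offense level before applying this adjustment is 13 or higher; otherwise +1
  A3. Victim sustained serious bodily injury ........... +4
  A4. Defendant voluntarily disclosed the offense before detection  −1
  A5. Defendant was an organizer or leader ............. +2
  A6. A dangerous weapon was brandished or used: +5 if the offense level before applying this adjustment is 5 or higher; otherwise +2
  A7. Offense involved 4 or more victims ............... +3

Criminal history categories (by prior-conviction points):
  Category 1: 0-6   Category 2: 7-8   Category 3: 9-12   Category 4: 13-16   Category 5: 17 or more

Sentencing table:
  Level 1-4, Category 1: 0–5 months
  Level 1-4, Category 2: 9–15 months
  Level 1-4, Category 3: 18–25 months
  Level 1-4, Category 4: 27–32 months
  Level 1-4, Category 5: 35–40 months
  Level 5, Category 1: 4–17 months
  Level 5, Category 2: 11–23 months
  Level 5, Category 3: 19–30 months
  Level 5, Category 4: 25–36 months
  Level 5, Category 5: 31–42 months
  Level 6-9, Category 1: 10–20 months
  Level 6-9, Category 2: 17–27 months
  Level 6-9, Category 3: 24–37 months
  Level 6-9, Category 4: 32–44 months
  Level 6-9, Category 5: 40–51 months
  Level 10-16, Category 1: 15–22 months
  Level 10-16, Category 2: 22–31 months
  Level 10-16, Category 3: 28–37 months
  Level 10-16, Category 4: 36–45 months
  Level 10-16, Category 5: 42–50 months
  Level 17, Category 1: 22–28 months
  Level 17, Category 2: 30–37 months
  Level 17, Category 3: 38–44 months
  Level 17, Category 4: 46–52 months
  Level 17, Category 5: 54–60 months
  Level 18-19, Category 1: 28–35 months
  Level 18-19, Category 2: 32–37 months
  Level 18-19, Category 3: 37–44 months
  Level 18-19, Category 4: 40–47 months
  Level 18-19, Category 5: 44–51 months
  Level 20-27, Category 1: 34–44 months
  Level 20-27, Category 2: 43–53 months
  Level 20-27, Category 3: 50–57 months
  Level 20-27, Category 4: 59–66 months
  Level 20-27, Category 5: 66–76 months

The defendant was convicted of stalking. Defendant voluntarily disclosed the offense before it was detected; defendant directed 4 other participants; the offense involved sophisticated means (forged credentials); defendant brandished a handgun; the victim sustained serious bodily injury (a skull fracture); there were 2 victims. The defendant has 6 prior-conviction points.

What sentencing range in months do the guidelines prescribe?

Base offense level for stalking: 20.
A1 applies: 20 + 2 = 22.
A3 applies: 22 + 4 = 26.
A4 applies: 26 − 1 = 25.
A5 applies: 25 + 2 = 27.
A6 applies (level before this adjustment is 27 ≥ 5, so +5): 27 + 5 = 32.
A7 does not apply.
Level 32 exceeds the maximum of 27; capped at 27.
Final offense level: 27.
Criminal history: 6 prior points → Category 1 (0-6).
Level 27 falls in the 20-27 band.
Grid: Level 20-27 × Category 1 = 34-44 months.

34-44 months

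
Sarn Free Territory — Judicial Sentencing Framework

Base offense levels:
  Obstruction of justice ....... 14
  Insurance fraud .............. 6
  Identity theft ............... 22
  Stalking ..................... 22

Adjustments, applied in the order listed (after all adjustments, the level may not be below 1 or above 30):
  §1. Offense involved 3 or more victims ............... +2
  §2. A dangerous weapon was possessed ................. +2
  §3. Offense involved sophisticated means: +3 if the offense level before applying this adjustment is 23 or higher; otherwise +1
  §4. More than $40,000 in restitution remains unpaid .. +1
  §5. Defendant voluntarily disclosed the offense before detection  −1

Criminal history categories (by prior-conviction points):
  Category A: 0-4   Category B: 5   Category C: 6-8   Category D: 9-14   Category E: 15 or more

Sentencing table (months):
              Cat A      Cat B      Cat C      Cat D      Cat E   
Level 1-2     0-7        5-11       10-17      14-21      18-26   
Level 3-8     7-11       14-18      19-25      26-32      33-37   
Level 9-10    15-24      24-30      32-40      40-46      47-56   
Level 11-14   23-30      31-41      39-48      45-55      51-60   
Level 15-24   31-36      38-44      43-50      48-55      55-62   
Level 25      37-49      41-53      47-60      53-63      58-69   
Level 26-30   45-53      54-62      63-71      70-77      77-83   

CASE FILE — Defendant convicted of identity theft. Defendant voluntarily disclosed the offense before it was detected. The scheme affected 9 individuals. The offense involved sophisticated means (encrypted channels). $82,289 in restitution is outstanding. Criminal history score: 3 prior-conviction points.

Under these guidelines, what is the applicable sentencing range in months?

45-53 months

Base offense level for identity theft: 22.
§1 applies: 22 + 2 = 24.
§2 does not apply.
§3 applies (level before this adjustment is 24 ≥ 23, so +3): 24 + 3 = 27.
§4 applies: 27 + 1 = 28.
§5 applies: 28 − 1 = 27.
Final offense level: 27.
Criminal history: 3 prior points → Category A (0-4).
Level 27 falls in the 26-30 band.
Grid: Level 26-30 × Category A = 45-53 months.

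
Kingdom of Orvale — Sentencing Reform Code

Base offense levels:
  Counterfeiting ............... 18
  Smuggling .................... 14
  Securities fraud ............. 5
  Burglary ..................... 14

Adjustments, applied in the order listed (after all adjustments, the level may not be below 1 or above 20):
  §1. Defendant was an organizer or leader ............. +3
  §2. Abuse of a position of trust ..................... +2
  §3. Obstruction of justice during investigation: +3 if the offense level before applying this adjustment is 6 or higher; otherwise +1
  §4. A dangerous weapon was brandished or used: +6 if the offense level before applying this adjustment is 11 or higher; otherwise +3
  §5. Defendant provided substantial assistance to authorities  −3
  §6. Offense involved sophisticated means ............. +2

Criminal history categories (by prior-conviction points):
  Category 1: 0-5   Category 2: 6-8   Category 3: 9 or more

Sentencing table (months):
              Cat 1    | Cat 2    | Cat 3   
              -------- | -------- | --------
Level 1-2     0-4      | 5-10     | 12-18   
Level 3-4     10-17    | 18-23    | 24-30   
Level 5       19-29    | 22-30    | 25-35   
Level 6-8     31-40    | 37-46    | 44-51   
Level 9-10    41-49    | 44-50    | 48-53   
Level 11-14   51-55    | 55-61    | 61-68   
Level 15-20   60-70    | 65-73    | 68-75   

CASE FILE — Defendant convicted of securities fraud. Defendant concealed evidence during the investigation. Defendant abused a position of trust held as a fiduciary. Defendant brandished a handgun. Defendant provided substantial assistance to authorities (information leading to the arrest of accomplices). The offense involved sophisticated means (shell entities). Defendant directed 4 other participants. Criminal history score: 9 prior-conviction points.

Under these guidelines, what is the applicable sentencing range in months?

68-75 months

Base offense level for securities fraud: 5.
§1 applies: 5 + 3 = 8.
§2 applies: 8 + 2 = 10.
§3 applies (level before this adjustment is 10 ≥ 6, so +3): 10 + 3 = 13.
§4 applies (level before this adjustment is 13 ≥ 11, so +6): 13 + 6 = 19.
§5 applies: 19 − 3 = 16.
§6 applies: 16 + 2 = 18.
Final offense level: 18.
Criminal history: 9 prior points → Category 3 (9+).
Level 18 falls in the 15-20 band.
Grid: Level 15-20 × Category 3 = 68-75 months.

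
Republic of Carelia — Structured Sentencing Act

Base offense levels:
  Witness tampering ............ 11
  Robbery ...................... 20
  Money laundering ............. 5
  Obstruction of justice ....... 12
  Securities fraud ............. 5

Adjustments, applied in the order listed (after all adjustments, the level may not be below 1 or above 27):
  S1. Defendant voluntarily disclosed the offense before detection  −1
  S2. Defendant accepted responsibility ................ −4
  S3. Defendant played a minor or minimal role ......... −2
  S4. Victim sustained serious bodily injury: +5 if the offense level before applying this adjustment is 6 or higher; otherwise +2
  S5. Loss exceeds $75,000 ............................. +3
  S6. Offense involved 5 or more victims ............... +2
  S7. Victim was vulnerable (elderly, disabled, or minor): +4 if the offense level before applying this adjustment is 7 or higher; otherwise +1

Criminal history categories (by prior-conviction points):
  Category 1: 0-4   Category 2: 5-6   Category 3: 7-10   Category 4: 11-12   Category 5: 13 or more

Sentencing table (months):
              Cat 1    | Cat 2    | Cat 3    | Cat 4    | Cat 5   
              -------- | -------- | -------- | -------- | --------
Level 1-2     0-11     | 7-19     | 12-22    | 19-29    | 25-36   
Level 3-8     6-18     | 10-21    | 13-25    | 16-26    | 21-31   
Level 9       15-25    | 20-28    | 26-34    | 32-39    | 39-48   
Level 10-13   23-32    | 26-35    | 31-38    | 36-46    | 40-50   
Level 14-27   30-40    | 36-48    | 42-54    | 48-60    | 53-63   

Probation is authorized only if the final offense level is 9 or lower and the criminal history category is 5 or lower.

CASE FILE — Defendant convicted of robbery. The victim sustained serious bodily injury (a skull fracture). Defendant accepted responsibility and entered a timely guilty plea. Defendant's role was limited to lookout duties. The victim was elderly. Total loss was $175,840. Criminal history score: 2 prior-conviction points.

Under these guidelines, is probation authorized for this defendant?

No

Base offense level for robbery: 20.
S2 applies: 20 − 4 = 16.
S3 applies: 16 − 2 = 14.
S4 applies (level before this adjustment is 14 ≥ 6, so +5): 14 + 5 = 19.
S5 applies: 19 + 3 = 22.
S7 applies (level before this adjustment is 22 ≥ 7, so +4): 22 + 4 = 26.
Final offense level: 26.
Criminal history: 2 prior points → Category 1 (0-4).
Level 26 falls in the 14-27 band.
Grid: Level 14-27 × Category 1 = 30-40 months.
Probation check: level 26 > 9 and category 1 ≤ 5 → not eligible.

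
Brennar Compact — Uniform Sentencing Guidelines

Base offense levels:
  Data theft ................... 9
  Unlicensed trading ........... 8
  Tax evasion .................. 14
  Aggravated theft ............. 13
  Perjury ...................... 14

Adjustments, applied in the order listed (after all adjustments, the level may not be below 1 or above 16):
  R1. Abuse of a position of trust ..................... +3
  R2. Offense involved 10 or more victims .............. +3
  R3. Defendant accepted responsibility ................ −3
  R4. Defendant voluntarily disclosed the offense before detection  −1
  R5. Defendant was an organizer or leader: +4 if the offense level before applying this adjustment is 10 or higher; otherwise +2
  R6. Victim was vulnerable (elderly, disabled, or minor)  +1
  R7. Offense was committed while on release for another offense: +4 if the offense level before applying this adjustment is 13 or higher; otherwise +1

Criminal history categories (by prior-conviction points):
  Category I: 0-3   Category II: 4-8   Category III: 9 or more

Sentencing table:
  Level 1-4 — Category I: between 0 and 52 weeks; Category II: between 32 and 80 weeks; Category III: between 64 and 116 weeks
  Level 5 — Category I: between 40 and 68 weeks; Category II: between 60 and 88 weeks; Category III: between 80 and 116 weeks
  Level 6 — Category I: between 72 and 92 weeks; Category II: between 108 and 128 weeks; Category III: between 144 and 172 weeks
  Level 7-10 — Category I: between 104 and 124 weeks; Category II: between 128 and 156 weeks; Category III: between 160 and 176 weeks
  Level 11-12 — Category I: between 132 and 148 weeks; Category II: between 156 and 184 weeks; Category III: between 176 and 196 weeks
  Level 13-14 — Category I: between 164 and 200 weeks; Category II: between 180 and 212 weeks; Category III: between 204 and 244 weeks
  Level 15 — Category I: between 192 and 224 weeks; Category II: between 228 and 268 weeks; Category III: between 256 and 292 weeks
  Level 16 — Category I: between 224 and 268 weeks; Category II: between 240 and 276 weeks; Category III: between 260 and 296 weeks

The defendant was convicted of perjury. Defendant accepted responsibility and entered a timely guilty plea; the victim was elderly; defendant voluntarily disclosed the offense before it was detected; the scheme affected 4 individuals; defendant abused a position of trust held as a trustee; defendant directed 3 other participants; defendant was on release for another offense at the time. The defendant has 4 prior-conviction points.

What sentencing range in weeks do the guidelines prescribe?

240-276 weeks

Base offense level for perjury: 14.
R1 applies: 14 + 3 = 17.
R2 does not apply.
R3 applies: 17 − 3 = 14.
R4 applies: 14 − 1 = 13.
R5 applies (level before this adjustment is 13 ≥ 10, so +4): 13 + 4 = 17.
R6 applies: 17 + 1 = 18.
R7 applies (level before this adjustment is 18 ≥ 13, so +4): 18 + 4 = 22.
Level 22 exceeds the maximum of 16; capped at 16.
Final offense level: 16.
Criminal history: 4 prior points → Category II (4-8).
Level 16 falls in the 16 band.
Grid: Level 16 × Category II = 240-276 weeks.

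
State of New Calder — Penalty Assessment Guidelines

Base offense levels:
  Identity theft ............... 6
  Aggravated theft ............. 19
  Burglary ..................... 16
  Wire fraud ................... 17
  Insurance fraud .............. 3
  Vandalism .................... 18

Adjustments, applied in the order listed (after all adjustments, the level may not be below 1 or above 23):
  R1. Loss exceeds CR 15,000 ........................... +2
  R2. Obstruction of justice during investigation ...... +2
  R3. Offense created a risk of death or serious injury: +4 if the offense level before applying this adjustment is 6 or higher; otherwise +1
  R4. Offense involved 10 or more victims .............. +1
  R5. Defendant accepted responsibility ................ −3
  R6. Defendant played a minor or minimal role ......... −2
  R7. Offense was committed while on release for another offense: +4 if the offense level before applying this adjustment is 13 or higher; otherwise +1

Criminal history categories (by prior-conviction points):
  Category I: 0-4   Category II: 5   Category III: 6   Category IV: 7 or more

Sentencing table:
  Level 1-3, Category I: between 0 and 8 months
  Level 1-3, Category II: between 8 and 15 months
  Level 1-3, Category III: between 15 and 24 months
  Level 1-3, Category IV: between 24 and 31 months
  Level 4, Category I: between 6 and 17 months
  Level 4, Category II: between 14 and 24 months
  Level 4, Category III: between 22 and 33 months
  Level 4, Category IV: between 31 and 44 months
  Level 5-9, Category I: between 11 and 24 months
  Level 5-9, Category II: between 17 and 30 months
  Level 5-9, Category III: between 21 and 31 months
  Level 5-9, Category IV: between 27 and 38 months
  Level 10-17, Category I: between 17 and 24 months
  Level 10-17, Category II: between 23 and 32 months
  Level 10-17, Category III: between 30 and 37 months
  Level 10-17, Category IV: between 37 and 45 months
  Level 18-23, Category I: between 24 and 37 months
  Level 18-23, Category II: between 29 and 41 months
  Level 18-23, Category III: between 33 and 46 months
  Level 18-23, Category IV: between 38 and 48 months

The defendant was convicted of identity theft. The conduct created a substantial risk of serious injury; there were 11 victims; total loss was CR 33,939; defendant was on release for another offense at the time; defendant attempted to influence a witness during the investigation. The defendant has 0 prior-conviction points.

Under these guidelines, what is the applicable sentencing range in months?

24-37 months

Base offense level for identity theft: 6.
R1 applies: 6 + 2 = 8.
R2 applies: 8 + 2 = 10.
R3 applies (level before this adjustment is 10 ≥ 6, so +4): 10 + 4 = 14.
R4 applies: 14 + 1 = 15.
R7 applies (level before this adjustment is 15 ≥ 13, so +4): 15 + 4 = 19.
Final offense level: 19.
Criminal history: 0 prior points → Category I (0-4).
Level 19 falls in the 18-23 band.
Grid: Level 18-23 × Category I = 24-37 months.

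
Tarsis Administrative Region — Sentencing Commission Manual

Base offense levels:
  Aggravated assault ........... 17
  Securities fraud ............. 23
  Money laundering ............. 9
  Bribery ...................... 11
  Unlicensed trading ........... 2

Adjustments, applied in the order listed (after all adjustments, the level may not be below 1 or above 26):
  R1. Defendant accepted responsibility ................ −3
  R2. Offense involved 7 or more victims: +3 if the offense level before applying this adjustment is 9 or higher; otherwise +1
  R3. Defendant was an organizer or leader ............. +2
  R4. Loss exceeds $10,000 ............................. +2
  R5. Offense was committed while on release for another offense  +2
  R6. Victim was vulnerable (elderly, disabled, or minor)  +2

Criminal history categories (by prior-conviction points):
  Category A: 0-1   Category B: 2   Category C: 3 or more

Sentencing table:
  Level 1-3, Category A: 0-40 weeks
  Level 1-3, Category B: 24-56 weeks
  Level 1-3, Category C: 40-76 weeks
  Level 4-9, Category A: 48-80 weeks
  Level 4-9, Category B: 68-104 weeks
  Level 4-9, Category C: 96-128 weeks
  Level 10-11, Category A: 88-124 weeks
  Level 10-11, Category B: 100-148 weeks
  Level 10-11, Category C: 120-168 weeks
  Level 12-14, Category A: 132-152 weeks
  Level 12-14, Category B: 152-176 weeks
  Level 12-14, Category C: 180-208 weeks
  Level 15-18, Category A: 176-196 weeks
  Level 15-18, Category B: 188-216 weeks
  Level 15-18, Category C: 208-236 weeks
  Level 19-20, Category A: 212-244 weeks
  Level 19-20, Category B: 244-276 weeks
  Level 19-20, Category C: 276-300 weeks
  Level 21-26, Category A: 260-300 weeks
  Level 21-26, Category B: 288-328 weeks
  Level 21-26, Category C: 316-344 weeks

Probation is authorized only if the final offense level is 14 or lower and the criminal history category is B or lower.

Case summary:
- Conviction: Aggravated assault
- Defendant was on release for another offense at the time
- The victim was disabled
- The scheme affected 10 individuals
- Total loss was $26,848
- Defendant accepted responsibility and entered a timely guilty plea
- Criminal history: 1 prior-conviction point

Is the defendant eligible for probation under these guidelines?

Base offense level for aggravated assault: 17.
R1 applies: 17 − 3 = 14.
R2 applies (level before this adjustment is 14 ≥ 9, so +3): 14 + 3 = 17.
R3 does not apply.
R4 applies: 17 + 2 = 19.
R5 applies: 19 + 2 = 21.
R6 applies: 21 + 2 = 23.
Final offense level: 23.
Criminal history: 1 prior point → Category A (0-1).
Level 23 falls in the 21-26 band.
Grid: Level 21-26 × Category A = 260-300 weeks.
Probation check: level 23 > 14 and category A ≤ B → not eligible.

No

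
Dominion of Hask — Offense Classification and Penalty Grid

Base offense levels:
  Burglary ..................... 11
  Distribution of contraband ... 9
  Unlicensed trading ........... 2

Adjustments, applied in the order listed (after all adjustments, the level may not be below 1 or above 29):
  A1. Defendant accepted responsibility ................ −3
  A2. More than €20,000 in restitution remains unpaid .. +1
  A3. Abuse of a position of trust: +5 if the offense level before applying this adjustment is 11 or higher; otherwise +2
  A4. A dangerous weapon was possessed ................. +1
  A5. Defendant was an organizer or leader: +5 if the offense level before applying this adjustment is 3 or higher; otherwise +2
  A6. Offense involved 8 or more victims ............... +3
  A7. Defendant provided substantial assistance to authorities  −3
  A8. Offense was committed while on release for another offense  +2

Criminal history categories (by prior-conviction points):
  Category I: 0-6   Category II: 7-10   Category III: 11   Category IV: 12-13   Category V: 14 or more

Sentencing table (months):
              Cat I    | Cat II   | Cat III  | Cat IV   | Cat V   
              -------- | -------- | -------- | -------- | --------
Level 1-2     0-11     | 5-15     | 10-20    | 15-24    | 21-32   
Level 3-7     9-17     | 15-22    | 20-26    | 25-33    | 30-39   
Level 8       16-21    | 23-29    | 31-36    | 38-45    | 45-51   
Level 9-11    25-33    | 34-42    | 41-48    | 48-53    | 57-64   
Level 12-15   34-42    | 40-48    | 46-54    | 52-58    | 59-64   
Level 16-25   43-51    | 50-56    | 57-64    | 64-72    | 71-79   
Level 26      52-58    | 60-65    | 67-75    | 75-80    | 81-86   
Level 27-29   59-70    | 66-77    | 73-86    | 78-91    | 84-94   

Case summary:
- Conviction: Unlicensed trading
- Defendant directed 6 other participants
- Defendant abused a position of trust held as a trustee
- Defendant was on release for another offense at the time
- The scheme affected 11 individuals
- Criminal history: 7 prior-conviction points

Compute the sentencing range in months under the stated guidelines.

Base offense level for unlicensed trading: 2.
A1 does not apply.
A3 applies (level before this adjustment is 2 < 11, so +2): 2 + 2 = 4.
A4 does not apply.
A5 applies (level before this adjustment is 4 ≥ 3, so +5): 4 + 5 = 9.
A6 applies: 9 + 3 = 12.
A8 applies: 12 + 2 = 14.
Final offense level: 14.
Criminal history: 7 prior points → Category II (7-10).
Level 14 falls in the 12-15 band.
Grid: Level 12-15 × Category II = 40-48 months.

40-48 months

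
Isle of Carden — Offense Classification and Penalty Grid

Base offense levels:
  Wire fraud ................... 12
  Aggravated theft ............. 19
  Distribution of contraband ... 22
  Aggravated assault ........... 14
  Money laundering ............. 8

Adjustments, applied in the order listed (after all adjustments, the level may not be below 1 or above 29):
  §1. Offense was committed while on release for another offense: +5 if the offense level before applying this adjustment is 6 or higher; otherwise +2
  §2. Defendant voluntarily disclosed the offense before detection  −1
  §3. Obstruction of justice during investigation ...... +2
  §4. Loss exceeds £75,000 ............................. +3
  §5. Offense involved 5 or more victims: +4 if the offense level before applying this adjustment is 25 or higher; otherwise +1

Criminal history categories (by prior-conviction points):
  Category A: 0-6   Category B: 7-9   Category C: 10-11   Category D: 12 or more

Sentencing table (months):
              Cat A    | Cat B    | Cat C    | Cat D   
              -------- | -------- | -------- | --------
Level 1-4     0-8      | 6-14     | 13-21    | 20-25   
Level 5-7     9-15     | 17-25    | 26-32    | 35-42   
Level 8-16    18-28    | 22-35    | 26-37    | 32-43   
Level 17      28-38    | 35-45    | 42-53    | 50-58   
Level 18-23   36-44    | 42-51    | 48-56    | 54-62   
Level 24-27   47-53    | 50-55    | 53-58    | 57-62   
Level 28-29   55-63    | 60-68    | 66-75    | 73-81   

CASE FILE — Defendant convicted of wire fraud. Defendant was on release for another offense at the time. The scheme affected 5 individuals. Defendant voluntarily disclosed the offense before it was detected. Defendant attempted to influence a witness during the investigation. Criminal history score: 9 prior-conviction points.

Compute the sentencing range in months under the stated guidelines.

42-51 months

Base offense level for wire fraud: 12.
§1 applies (level before this adjustment is 12 ≥ 6, so +5): 12 + 5 = 17.
§2 applies: 17 − 1 = 16.
§3 applies: 16 + 2 = 18.
§4 does not apply.
§5 applies (level before this adjustment is 18 < 25, so +1): 18 + 1 = 19.
Final offense level: 19.
Criminal history: 9 prior points → Category B (7-9).
Level 19 falls in the 18-23 band.
Grid: Level 18-23 × Category B = 42-51 months.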